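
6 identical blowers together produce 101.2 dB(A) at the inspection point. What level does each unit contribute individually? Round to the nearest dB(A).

93 dB(A)

6 equal contributions raise the level by 10·log₁₀ 6 = 7.782 dB, so each unit alone gives 101.2 − 7.782.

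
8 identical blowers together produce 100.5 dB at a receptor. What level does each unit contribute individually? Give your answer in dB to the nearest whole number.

Dividing the total intensity by 8 lowers the level by 10·log₁₀ 8 = 9.031 dB: L₁ = 100.5 − 9.031.

91 dB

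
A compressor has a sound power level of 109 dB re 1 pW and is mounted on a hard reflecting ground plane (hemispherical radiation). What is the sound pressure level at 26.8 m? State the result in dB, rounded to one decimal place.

72.5 dB

The power spreads over a hemisphere of area 2π·r², so L_p = L_w − 10·log₁₀(2π·r²).
2π·r² = 4513 m², 10·log₁₀ of that is 36.544 dB.
L_p = 109 − 36.544 = 72.46 dB.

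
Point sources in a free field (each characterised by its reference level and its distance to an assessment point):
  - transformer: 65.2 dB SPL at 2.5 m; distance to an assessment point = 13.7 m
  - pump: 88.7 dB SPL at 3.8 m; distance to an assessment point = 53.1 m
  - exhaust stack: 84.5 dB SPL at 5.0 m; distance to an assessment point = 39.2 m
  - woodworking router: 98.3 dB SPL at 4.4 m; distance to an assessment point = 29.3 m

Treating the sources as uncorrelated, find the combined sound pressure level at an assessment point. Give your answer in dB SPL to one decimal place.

82.1 dB SPL

Apply inverse-square spreading to bring every level to the receiver, then sum 10^(L/10).
transformer: 65.2 − 20·log₁₀(13.7/2.5) = 65.2 − 14.78 = 50.42 dB SPL.
pump: 88.7 − 20·log₁₀(53.1/3.8) = 88.7 − 22.91 = 65.79 dB SPL.
exhaust stack: 84.5 − 20·log₁₀(39.2/5.0) = 84.5 − 17.89 = 66.61 dB SPL.
woodworking router: 98.3 − 20·log₁₀(29.3/4.4) = 98.3 − 16.47 = 81.83 dB SPL.
Σ 10^(L/10) = 1.610e+08 → L_total = 10·log₁₀(1.610e+08) = 82.07 dB SPL.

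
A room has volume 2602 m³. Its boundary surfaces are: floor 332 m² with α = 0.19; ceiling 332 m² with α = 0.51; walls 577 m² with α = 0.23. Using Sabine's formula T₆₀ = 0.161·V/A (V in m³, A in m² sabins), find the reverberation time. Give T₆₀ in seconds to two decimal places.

1.15 s

A = Σ Sᵢαᵢ = 332·0.19 + 332·0.51 + 577·0.23 = 365.11 m².
T₆₀ = 0.161·V/A = 0.161·2602/365.11 = 1.147 s.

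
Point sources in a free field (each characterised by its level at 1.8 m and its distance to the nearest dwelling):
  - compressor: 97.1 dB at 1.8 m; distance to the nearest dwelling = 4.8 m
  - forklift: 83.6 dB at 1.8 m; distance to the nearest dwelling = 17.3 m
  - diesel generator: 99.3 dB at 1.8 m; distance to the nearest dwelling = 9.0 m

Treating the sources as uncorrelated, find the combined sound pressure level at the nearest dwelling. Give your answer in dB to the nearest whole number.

First find each source's level at the receiver (point-source: −20·log₁₀(r/r_ref)), then combine on an intensity basis.
compressor: 97.1 − 20·log₁₀(4.8/1.8) = 97.1 − 8.52 = 88.58 dB.
forklift: 83.6 − 20·log₁₀(17.3/1.8) = 83.6 − 19.66 = 63.94 dB.
diesel generator: 99.3 − 20·log₁₀(9.0/1.8) = 99.3 − 13.98 = 85.32 dB.
Σ 10^(L/10) = 1.064e+09 → L_total = 10·log₁₀(1.064e+09) = 90.27 dB.

90 dB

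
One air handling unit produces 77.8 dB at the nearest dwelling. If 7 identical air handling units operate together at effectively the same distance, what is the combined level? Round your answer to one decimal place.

L_total = L₁ + 10·log₁₀ N for N identical incoherent sources.
L_total = 77.8 + 10·log₁₀(7) = 77.8 + 8.451 = 86.25 dB.

86.3 dB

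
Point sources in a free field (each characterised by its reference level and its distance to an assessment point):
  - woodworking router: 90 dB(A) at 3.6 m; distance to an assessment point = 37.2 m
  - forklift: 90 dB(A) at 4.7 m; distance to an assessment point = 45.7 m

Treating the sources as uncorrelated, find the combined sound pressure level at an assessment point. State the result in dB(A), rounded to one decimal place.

Apply inverse-square spreading to bring every level to the receiver, then sum 10^(L/10).
woodworking router: 90 − 20·log₁₀(37.2/3.6) = 90 − 20.28 = 69.72 dB(A).
forklift: 90 − 20·log₁₀(45.7/4.7) = 90 − 19.76 = 70.24 dB(A).
Σ 10^(L/10) = 1.994e+07 → L_total = 10·log₁₀(1.994e+07) = 73.00 dB(A).

73.0 dB(A)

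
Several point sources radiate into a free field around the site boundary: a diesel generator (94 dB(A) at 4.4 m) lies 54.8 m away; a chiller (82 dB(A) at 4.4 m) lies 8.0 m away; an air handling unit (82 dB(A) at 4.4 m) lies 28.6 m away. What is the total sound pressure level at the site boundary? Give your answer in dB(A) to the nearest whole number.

Propagate each source to the receiver with L = L_ref − 20·log₁₀(r/r_ref), then add intensities.
diesel generator: 94 − 20·log₁₀(54.8/4.4) = 94 − 21.91 = 72.09 dB(A).
chiller: 82 − 20·log₁₀(8.0/4.4) = 82 − 5.19 = 76.81 dB(A).
air handling unit: 82 − 20·log₁₀(28.6/4.4) = 82 − 16.26 = 65.74 dB(A).
Σ 10^(L/10) = 6.789e+07 → L_total = 10·log₁₀(6.789e+07) = 78.32 dB(A).

78 dB(A)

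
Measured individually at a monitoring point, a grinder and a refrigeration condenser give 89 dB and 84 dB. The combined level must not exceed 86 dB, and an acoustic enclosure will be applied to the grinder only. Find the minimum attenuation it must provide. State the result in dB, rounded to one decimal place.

Fixed contribution from the other source: Σ 10^(L/10) = 10^(84/10) = 2.512e+08 (84.00 dB).
The limit corresponds to 10^(86/10) = 3.981e+08; subtracting the fixed part leaves 1.469e+08 for the grinder, i.e. 81.67 dB.
So the grinder must be reduced from 89 to 81.67 dB: IL = 7.33 dB.

7.3 dB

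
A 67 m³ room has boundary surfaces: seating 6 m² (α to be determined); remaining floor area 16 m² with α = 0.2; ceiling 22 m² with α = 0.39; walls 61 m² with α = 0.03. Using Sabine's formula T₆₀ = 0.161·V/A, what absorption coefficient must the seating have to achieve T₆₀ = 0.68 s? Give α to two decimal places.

0.38

A = 0.161·V/T₆₀ = 0.161·67/0.68 = 15.86 m² sabins.
Absorption from the other surfaces = 16·0.2 + 22·0.39 + 61·0.03 = 13.61 m², so the seating must supply 2.25 m² over 6 m².
α = 2.25/6 = 0.376.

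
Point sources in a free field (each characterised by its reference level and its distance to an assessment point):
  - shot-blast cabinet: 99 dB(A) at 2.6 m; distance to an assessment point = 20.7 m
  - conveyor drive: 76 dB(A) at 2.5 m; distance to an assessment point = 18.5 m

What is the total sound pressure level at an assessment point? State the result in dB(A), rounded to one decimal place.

81.0 dB(A)

First find each source's level at the receiver (point-source: −20·log₁₀(r/r_ref)), then combine on an intensity basis.
shot-blast cabinet: 99 − 20·log₁₀(20.7/2.6) = 99 − 18.02 = 80.98 dB(A).
conveyor drive: 76 − 20·log₁₀(18.5/2.5) = 76 − 17.38 = 58.62 dB(A).
Σ 10^(L/10) = 1.260e+08 → L_total = 10·log₁₀(1.260e+08) = 81.01 dB(A).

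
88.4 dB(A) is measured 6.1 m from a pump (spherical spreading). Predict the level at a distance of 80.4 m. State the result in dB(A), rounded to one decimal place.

Point-source attenuation: ΔL = 20·log₁₀(r₂/r₁) = 20·log₁₀(80.4/6.1) = 22.399 dB.
L₂ = 88.4 − 20·log₁₀(80.4/6.1) = 88.4 − 22.399 = 66.00 dB(A).

66.0 dB(A)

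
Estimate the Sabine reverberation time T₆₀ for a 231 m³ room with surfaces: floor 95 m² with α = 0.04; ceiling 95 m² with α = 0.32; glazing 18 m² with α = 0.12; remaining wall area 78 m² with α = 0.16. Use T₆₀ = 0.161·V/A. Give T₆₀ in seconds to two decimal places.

0.76 s

Summing Sᵢαᵢ: 95·0.04 + 95·0.32 + 18·0.12 + 78·0.16 = 48.84 m².
T₆₀ = 0.161·V/A = 0.161·231/48.84 = 0.761 s.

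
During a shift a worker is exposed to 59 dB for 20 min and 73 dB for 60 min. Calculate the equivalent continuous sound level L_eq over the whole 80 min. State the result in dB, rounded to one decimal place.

71.8 dB

The energy average is taken in the linear domain: L_eq = 10·log₁₀[(Σ tᵢ·10^(Lᵢ/10))/T], T = 80 min.
Σ tᵢ·10^(Lᵢ/10) = 20·10^(59/10) + 60·10^(73/10) = 1.213e+09.
L_eq = 10·log₁₀(1.213e+09/80) = 71.81 dB.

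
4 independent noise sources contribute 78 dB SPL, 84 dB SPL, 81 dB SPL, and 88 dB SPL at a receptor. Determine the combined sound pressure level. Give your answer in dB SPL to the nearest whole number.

90 dB SPL

Incoherent sources combine by intensity addition: L_total = 10·log₁₀(Σ 10^(L_i/10)).
Σ 10^(L/10) = 10^(78/10) + 10^(84/10) + 10^(81/10) + 10^(88/10) = 1.071e+09.
L_total = 10·log₁₀(1.071e+09) = 90.30 dB SPL.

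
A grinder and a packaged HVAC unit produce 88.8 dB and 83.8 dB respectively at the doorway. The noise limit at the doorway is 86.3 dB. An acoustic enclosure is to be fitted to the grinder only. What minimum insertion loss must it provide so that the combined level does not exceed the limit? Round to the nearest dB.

Everything except the grinder sums to 10^(83.8/10) = 2.399e+08 in linear terms, 83.80 dB.
The limit corresponds to 10^(86.3/10) = 4.266e+08; subtracting the fixed part leaves 1.867e+08 for the grinder, i.e. 82.71 dB.
Required insertion loss = 88.8 − 82.71 = 6.09 dB.

6 dB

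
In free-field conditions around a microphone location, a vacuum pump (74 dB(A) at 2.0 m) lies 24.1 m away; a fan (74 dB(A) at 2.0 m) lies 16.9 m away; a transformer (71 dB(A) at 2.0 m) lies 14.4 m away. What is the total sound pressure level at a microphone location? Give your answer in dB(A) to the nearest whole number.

Propagate each source to the receiver with L = L_ref − 20·log₁₀(r/r_ref), then add intensities.
vacuum pump: 74 − 20·log₁₀(24.1/2.0) = 74 − 21.62 = 52.38 dB(A).
fan: 74 − 20·log₁₀(16.9/2.0) = 74 − 18.54 = 55.46 dB(A).
transformer: 71 − 20·log₁₀(14.4/2.0) = 71 − 17.15 = 53.85 dB(A).
Σ 10^(L/10) = 7.676e+05 → L_total = 10·log₁₀(7.676e+05) = 58.85 dB(A).

59 dB(A)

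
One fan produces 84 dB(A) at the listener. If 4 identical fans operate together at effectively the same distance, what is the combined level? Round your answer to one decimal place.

90.0 dB(A)

N identical incoherent sources raise the level by 10·log₁₀ N.
L_total = 84 + 10·log₁₀(4) = 84 + 6.021 = 90.02 dB(A).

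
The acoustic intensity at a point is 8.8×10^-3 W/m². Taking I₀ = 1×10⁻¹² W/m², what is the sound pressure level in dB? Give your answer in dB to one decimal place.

Dividing by I₀ shifts the exponent by 12: I/I₀ = 8.8×10^9.
L = 10·(0.9445 + 9) = 99.44 dB.

99.4 dB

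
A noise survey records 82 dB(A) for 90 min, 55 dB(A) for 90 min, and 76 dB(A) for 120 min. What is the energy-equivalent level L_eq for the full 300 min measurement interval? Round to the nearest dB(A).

The energy average is taken in the linear domain: L_eq = 10·log₁₀[(Σ tᵢ·10^(Lᵢ/10))/T], T = 300 min.
Σ tᵢ·10^(Lᵢ/10) = 90·10^(82/10) + 90·10^(55/10) + 120·10^(76/10) = 1.907e+10.
L_eq = 10·log₁₀(1.907e+10/300) = 78.03 dB(A).

78 dB(A)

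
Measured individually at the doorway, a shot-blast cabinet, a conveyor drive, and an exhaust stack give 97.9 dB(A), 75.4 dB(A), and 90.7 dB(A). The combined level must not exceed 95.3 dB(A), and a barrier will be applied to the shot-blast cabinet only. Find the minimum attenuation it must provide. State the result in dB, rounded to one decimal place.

4.5 dB

Everything except the shot-blast cabinet sums to 10^(75.4/10) + 10^(90.7/10) = 1.210e+09 in linear terms, 90.83 dB(A).
To meet 95.3 dB(A) overall, the treated shot-blast cabinet may contribute at most 10^(95.3/10) − 1.210e+09 = 2.179e+09, i.e. 93.38 dB(A).
So the shot-blast cabinet must be reduced from 97.9 to 93.38 dB(A): IL = 4.52 dB.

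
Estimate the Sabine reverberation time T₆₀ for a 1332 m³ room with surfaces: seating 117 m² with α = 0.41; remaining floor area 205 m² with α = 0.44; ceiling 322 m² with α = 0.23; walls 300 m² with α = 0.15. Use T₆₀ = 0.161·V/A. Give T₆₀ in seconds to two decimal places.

0.83 s

Total absorption A = 117·0.41 + 205·0.44 + 322·0.23 + 300·0.15 = 257.23 m² sabins.
T₆₀ = 0.161 × 1332 / 257.23 = 0.834 s.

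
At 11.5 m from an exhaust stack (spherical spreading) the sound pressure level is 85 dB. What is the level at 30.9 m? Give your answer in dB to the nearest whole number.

Point-source attenuation: ΔL = 20·log₁₀(r₂/r₁) = 20·log₁₀(30.9/11.5) = 8.585 dB.
L₂ = 85 − 20·log₁₀(30.9/11.5) = 85 − 8.585 = 76.41 dB.

76 dB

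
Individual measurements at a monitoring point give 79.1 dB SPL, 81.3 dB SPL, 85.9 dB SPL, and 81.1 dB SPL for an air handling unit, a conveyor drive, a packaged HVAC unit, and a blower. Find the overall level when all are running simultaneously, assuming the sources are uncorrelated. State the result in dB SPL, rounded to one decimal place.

Incoherent sources combine by intensity addition: L_total = 10·log₁₀(Σ 10^(L_i/10)).
Σ 10^(L/10) = 10^(79.1/10) + 10^(81.3/10) + 10^(85.9/10) + 10^(81.1/10) = 7.340e+08.
L_total = 10·log₁₀(7.340e+08) = 88.66 dB SPL.

88.7 dB SPL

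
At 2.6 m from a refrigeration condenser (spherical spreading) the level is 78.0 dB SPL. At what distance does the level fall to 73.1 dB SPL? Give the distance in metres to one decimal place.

4.6 m

The 4.9 dB drop corresponds to a distance ratio of 10^(4.9/20) for a point source.
r₂ = 2.6·10^((78.0−73.1)/20) = 2.6·10^(4.9/20) = 4.57 m.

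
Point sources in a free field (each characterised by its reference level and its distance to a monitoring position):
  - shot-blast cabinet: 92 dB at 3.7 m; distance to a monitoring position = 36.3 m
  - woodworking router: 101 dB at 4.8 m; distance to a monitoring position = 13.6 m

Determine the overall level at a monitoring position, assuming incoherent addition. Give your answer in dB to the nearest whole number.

92 dB

Propagate each source to the receiver with L = L_ref − 20·log₁₀(r/r_ref), then add intensities.
shot-blast cabinet: 92 − 20·log₁₀(36.3/3.7) = 92 − 19.83 = 72.17 dB.
woodworking router: 101 − 20·log₁₀(13.6/4.8) = 101 − 9.05 = 91.95 dB.
Σ 10^(L/10) = 1.585e+09 → L_total = 10·log₁₀(1.585e+09) = 92.00 dB.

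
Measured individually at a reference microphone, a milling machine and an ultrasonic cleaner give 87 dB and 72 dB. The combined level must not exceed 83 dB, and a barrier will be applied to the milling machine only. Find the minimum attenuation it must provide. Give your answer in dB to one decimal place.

Fixed contribution from the other source: Σ 10^(L/10) = 10^(72/10) = 1.585e+07 (72.00 dB).
To meet 83 dB overall, the treated milling machine may contribute at most 10^(83/10) − 1.585e+07 = 1.837e+08, i.e. 82.64 dB.
Required insertion loss = 87 − 82.64 = 4.36 dB.

4.4 dB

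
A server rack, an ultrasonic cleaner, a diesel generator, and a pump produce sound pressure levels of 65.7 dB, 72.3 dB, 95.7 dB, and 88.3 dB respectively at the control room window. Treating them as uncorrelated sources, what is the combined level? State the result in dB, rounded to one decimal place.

For uncorrelated sources the intensities add, so convert each level to linear form, sum, and take 10·log₁₀ of the total.
Σ 10^(L/10) = 10^(65.7/10) + 10^(72.3/10) + 10^(95.7/10) + 10^(88.3/10) = 4.412e+09.
L_total = 10·log₁₀(4.412e+09) = 96.45 dB.

96.4 dB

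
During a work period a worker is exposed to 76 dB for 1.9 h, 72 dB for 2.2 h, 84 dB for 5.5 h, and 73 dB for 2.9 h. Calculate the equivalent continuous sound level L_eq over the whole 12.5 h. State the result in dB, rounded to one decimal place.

80.9 dB

L_eq = 10·log₁₀[(1/T)·Σ tᵢ·10^(Lᵢ/10)] with T = 12.5 h.
Σ tᵢ·10^(Lᵢ/10) = 1.9·10^(76/10) + 2.2·10^(72/10) + 5.5·10^(84/10) + 2.9·10^(73/10) = 1.550e+09.
L_eq = 10·log₁₀(1.550e+09/12.5) = 80.93 dB.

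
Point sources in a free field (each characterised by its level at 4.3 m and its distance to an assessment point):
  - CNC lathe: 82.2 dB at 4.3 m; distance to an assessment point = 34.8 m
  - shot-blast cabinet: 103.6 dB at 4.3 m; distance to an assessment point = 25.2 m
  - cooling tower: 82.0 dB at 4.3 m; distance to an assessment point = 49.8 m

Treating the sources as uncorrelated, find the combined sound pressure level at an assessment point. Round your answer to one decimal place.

88.3 dB

First find each source's level at the receiver (point-source: −20·log₁₀(r/r_ref)), then combine on an intensity basis.
CNC lathe: 82.2 − 20·log₁₀(34.8/4.3) = 82.2 − 18.16 = 64.04 dB.
shot-blast cabinet: 103.6 − 20·log₁₀(25.2/4.3) = 103.6 − 15.36 = 88.24 dB.
cooling tower: 82.0 − 20·log₁₀(49.8/4.3) = 82.0 − 21.28 = 60.72 dB.
Σ 10^(L/10) = 6.707e+08 → L_total = 10·log₁₀(6.707e+08) = 88.27 dB.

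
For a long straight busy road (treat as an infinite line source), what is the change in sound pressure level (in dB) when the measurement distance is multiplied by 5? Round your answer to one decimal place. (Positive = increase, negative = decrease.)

-7.0 dB

A line source loses 3 dB per doubling of distance; generally ΔL = −10·log₁₀(r₂/r₁).
ΔL = −10·log₁₀(5) = -6.99 dB.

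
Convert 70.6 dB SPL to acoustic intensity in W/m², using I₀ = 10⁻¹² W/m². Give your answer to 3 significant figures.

1.15e-05 W/m²

L = 10·log₁₀(I/I₀) ⇒ I = I₀·10^(L/10) = 10⁻¹² × 10^7.06.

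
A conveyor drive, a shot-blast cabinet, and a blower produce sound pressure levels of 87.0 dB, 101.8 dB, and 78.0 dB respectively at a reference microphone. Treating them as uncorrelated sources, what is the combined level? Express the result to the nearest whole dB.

102 dB

For uncorrelated sources the intensities add, so convert each level to linear form, sum, and take 10·log₁₀ of the total.
Σ 10^(L/10) = 10^(87.0/10) + 10^(101.8/10) + 10^(78.0/10) = 1.570e+10.
L_total = 10·log₁₀(1.570e+10) = 101.96 dB.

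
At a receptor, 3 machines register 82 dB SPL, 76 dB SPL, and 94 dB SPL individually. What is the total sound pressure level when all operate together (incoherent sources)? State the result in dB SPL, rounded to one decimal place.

94.3 dB SPL

For uncorrelated sources the intensities add, so convert each level to linear form, sum, and take 10·log₁₀ of the total.
Σ 10^(L/10) = 10^(82/10) + 10^(76/10) + 10^(94/10) = 2.710e+09.
L_total = 10·log₁₀(2.710e+09) = 94.33 dB SPL.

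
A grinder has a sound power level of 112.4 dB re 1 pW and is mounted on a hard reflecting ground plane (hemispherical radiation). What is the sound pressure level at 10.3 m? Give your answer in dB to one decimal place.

84.2 dB

L_p = L_w − 10·log₁₀(2π·r²) with r = 10.3 m.
2π·r² = 666.6 m², 10·log₁₀ of that is 28.239 dB.
L_p = 112.4 − 28.239 = 84.16 dB.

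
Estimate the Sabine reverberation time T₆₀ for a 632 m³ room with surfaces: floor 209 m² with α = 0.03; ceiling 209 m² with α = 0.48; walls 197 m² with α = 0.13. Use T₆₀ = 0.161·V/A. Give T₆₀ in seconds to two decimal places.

0.77 s

Summing Sᵢαᵢ: 209·0.03 + 209·0.48 + 197·0.13 = 132.20 m².
T₆₀ = 0.161·V/A = 0.161·632/132.20 = 0.770 s.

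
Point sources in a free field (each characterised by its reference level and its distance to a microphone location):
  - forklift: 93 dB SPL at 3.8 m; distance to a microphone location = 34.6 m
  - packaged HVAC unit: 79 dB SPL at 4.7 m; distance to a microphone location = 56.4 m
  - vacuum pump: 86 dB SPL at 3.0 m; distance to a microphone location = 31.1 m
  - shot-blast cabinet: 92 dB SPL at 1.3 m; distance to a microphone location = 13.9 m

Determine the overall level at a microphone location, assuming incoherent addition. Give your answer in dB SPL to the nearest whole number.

Propagate each source to the receiver with L = L_ref − 20·log₁₀(r/r_ref), then add intensities.
forklift: 93 − 20·log₁₀(34.6/3.8) = 93 − 19.19 = 73.81 dB SPL.
packaged HVAC unit: 79 − 20·log₁₀(56.4/4.7) = 79 − 21.58 = 57.42 dB SPL.
vacuum pump: 86 − 20·log₁₀(31.1/3.0) = 86 − 20.31 = 65.69 dB SPL.
shot-blast cabinet: 92 − 20·log₁₀(13.9/1.3) = 92 − 20.58 = 71.42 dB SPL.
Σ 10^(L/10) = 4.219e+07 → L_total = 10·log₁₀(4.219e+07) = 76.25 dB SPL.

76 dB SPL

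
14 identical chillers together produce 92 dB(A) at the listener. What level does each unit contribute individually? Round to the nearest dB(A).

81 dB(A)

For N identical incoherent sources L_total = L₁ + 10·log₁₀ N, so L₁ = 92 − 10·log₁₀(14) = 92 − 11.461.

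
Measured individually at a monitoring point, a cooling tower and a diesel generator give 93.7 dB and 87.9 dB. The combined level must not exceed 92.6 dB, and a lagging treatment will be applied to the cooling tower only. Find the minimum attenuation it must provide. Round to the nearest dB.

3 dB

Everything except the cooling tower sums to 10^(87.9/10) = 6.166e+08 in linear terms, 87.90 dB.
To meet 92.6 dB overall, the treated cooling tower may contribute at most 10^(92.6/10) − 6.166e+08 = 1.203e+09, i.e. 90.80 dB.
Required insertion loss = 93.7 − 90.80 = 2.90 dB.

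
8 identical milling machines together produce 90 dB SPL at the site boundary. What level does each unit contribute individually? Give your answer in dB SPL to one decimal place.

81.0 dB SPL

Dividing the total intensity by 8 lowers the level by 10·log₁₀ 8 = 9.031 dB: L₁ = 90 − 9.031.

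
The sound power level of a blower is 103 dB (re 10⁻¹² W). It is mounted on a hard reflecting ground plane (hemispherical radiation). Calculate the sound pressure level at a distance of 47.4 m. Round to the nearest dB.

62 dB

The power spreads over a hemisphere of area 2π·r², so L_p = L_w − 10·log₁₀(2π·r²).
2π·r² = 1.412e+04 m², 10·log₁₀ of that is 41.497 dB.
L_p = 103 − 41.497 = 61.50 dB.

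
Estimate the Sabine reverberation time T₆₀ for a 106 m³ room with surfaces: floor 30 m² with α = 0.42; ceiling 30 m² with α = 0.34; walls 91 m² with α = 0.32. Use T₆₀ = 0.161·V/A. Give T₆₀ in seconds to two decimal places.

0.33 s

Summing Sᵢαᵢ: 30·0.42 + 30·0.34 + 91·0.32 = 51.92 m².
T₆₀ = 0.161 × 106 / 51.92 = 0.329 s.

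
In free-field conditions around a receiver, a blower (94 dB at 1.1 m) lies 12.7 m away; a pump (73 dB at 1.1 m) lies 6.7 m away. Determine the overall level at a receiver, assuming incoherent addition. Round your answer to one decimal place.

Propagate each source to the receiver with L = L_ref − 20·log₁₀(r/r_ref), then add intensities.
blower: 94 − 20·log₁₀(12.7/1.1) = 94 − 21.25 = 72.75 dB.
pump: 73 − 20·log₁₀(6.7/1.1) = 73 − 15.69 = 57.31 dB.
Σ 10^(L/10) = 1.938e+07 → L_total = 10·log₁₀(1.938e+07) = 72.87 dB.

72.9 dB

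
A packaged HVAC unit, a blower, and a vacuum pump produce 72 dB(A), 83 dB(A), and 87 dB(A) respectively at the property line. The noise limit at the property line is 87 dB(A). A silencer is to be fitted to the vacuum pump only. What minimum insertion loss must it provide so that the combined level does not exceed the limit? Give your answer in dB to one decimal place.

2.4 dB

The untreated sources together contribute 10^(72/10) + 10^(83/10) = 2.154e+08, i.e. 83.33 dB(A).
The limit corresponds to 10^(87/10) = 5.012e+08; subtracting the fixed part leaves 2.858e+08 for the vacuum pump, i.e. 84.56 dB(A).
So the vacuum pump must be reduced from 87 to 84.56 dB(A): IL = 2.44 dB.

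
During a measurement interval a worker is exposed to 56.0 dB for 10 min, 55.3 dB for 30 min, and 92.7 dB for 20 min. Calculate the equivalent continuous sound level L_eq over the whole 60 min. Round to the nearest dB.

The energy average is taken in the linear domain: L_eq = 10·log₁₀[(Σ tᵢ·10^(Lᵢ/10))/T], T = 60 min.
Σ tᵢ·10^(Lᵢ/10) = 10·10^(56.0/10) + 30·10^(55.3/10) + 20·10^(92.7/10) = 3.726e+10.
L_eq = 10·log₁₀(3.726e+10/60) = 87.93 dB.

88 dB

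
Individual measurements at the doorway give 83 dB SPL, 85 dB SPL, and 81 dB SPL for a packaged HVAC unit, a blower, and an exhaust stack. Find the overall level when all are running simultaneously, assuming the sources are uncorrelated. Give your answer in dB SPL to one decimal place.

Incoherent sources combine by intensity addition: L_total = 10·log₁₀(Σ 10^(L_i/10)).
Σ 10^(L/10) = 10^(83/10) + 10^(85/10) + 10^(81/10) = 6.416e+08.
L_total = 10·log₁₀(6.416e+08) = 88.07 dB SPL.

88.1 dB SPL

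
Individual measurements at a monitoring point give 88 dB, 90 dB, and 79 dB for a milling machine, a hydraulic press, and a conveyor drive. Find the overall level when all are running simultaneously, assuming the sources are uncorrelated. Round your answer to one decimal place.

92.3 dB

For uncorrelated sources the intensities add, so convert each level to linear form, sum, and take 10·log₁₀ of the total.
Σ 10^(L/10) = 10^(88/10) + 10^(90/10) + 10^(79/10) = 1.710e+09.
L_total = 10·log₁₀(1.710e+09) = 92.33 dB.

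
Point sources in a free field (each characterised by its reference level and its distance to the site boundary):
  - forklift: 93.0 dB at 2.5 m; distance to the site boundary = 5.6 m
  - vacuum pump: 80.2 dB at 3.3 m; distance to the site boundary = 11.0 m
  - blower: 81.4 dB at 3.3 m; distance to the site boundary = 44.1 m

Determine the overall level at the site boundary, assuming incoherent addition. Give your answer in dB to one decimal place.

86.1 dB

First find each source's level at the receiver (point-source: −20·log₁₀(r/r_ref)), then combine on an intensity basis.
forklift: 93.0 − 20·log₁₀(5.6/2.5) = 93.0 − 7.00 = 86.00 dB.
vacuum pump: 80.2 − 20·log₁₀(11.0/3.3) = 80.2 − 10.46 = 69.74 dB.
blower: 81.4 − 20·log₁₀(44.1/3.3) = 81.4 − 22.52 = 58.88 dB.
Σ 10^(L/10) = 4.078e+08 → L_total = 10·log₁₀(4.078e+08) = 86.11 dB.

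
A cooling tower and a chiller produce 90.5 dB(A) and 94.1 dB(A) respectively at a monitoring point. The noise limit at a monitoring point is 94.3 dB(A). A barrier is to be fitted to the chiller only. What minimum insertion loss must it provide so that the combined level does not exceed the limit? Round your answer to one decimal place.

2.1 dB

Everything except the chiller sums to 10^(90.5/10) = 1.122e+09 in linear terms, 90.50 dB(A).
The limit corresponds to 10^(94.3/10) = 2.692e+09; subtracting the fixed part leaves 1.570e+09 for the chiller, i.e. 91.96 dB(A).
So the chiller must be reduced from 94.1 to 91.96 dB(A): IL = 2.14 dB.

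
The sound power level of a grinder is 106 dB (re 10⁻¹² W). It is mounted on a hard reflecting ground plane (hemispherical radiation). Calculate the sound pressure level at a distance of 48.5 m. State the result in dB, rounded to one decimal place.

L_p = L_w − 10·log₁₀(2π·r²) with r = 48.5 m.
2π·r² = 1.478e+04 m², 10·log₁₀ of that is 41.697 dB.
L_p = 106 − 41.697 = 64.30 dB.

64.3 dB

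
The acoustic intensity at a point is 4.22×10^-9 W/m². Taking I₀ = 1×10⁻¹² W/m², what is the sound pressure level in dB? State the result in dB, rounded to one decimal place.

36.3 dB

L = 10·log₁₀(I/I₀) = 10·log₁₀(4.22×10^-9/10⁻¹²) = 10·log₁₀(4.22×10^3).
L = 10·(0.6253 + 3) = 36.25 dB.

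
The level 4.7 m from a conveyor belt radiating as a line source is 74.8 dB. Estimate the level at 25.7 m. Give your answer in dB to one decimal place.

Line-source attenuation: ΔL = 10·log₁₀(r₂/r₁) = 10·log₁₀(25.7/4.7) = 7.378 dB.
L₂ = 74.8 − 10·log₁₀(25.7/4.7) = 74.8 − 7.378 = 67.42 dB.

67.4 dB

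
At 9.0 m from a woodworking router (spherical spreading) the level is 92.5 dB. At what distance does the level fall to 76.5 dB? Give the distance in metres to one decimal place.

56.8 m

Point-source spreading drops the level by 20·log₁₀(r₂/r₁); inverting, r₂/r₁ = 10^(ΔL/20).
r₂ = 9.0·10^((92.5−76.5)/20) = 9.0·10^(16.0/20) = 56.79 m.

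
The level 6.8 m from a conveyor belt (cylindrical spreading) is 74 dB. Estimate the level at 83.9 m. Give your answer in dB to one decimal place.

63.1 dB

Line-source attenuation: ΔL = 10·log₁₀(r₂/r₁) = 10·log₁₀(83.9/6.8) = 10.913 dB.
L₂ = 74 − 10·log₁₀(83.9/6.8) = 74 − 10.913 = 63.09 dB.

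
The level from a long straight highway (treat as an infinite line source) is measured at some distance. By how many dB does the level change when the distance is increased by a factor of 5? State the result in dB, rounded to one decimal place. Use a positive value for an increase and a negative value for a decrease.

-7.0 dB

A line source loses 3 dB per doubling of distance; generally ΔL = −10·log₁₀(r₂/r₁).
ΔL = −10·log₁₀(5) = -6.99 dB.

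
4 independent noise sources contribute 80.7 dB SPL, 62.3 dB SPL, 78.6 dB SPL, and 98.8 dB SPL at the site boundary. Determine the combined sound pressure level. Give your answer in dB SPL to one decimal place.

Incoherent sources combine by intensity addition: L_total = 10·log₁₀(Σ 10^(L_i/10)).
Σ 10^(L/10) = 10^(80.7/10) + 10^(62.3/10) + 10^(78.6/10) + 10^(98.8/10) = 7.777e+09.
L_total = 10·log₁₀(7.777e+09) = 98.91 dB SPL.

98.9 dB SPL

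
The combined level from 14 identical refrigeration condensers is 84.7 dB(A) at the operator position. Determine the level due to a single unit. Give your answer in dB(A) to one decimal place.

For N identical incoherent sources L_total = L₁ + 10·log₁₀ N, so L₁ = 84.7 − 10·log₁₀(14) = 84.7 − 11.461.

73.2 dB(A)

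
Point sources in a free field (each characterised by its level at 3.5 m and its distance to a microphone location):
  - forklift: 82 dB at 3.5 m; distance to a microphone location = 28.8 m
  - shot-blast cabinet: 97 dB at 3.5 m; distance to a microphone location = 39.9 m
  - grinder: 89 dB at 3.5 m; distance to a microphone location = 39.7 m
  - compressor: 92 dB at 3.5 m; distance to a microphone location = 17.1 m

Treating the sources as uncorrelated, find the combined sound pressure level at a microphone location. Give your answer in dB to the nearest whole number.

81 dB

Apply inverse-square spreading to bring every level to the receiver, then sum 10^(L/10).
forklift: 82 − 20·log₁₀(28.8/3.5) = 82 − 18.31 = 63.69 dB.
shot-blast cabinet: 97 − 20·log₁₀(39.9/3.5) = 97 − 21.14 = 75.86 dB.
grinder: 89 − 20·log₁₀(39.7/3.5) = 89 − 21.09 = 67.91 dB.
compressor: 92 − 20·log₁₀(17.1/3.5) = 92 − 13.78 = 78.22 dB.
Σ 10^(L/10) = 1.135e+08 → L_total = 10·log₁₀(1.135e+08) = 80.55 dB.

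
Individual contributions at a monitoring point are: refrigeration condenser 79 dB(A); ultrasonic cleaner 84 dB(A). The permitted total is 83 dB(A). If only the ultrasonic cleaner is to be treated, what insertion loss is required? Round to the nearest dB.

Everything except the ultrasonic cleaner sums to 10^(79/10) = 7.943e+07 in linear terms, 79.00 dB(A).
To meet 83 dB(A) overall, the treated ultrasonic cleaner may contribute at most 10^(83/10) − 7.943e+07 = 1.201e+08, i.e. 80.80 dB(A).
So the ultrasonic cleaner must be reduced from 84 to 80.80 dB(A): IL = 3.20 dB.

3 dB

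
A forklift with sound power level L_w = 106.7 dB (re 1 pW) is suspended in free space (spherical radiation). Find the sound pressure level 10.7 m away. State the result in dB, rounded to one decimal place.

75.1 dB

L_p = L_w − 10·log₁₀(4π·r²) with r = 10.7 m.
4π·r² = 1439 m², 10·log₁₀ of that is 31.580 dB.
L_p = 106.7 − 31.580 = 75.12 dB.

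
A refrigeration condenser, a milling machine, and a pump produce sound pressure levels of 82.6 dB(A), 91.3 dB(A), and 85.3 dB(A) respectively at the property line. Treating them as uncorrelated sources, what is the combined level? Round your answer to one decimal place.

For uncorrelated sources the intensities add, so convert each level to linear form, sum, and take 10·log₁₀ of the total.
Σ 10^(L/10) = 10^(82.6/10) + 10^(91.3/10) + 10^(85.3/10) = 1.870e+09.
L_total = 10·log₁₀(1.870e+09) = 92.72 dB(A).

92.7 dB(A)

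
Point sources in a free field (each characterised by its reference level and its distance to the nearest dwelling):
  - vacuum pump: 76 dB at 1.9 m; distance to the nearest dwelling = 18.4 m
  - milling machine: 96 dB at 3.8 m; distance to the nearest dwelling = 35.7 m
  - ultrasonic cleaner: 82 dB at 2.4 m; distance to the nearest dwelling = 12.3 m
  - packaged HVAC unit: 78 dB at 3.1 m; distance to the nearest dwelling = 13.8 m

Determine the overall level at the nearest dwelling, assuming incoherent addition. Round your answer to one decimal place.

77.4 dB

First find each source's level at the receiver (point-source: −20·log₁₀(r/r_ref)), then combine on an intensity basis.
vacuum pump: 76 − 20·log₁₀(18.4/1.9) = 76 − 19.72 = 56.28 dB.
milling machine: 96 − 20·log₁₀(35.7/3.8) = 96 − 19.46 = 76.54 dB.
ultrasonic cleaner: 82 − 20·log₁₀(12.3/2.4) = 82 − 14.19 = 67.81 dB.
packaged HVAC unit: 78 − 20·log₁₀(13.8/3.1) = 78 − 12.97 = 65.03 dB.
Σ 10^(L/10) = 5.475e+07 → L_total = 10·log₁₀(5.475e+07) = 77.38 dB.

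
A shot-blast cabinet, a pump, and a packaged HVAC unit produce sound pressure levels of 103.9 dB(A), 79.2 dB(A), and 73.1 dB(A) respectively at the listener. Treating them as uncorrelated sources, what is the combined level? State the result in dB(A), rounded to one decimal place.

Incoherent sources combine by intensity addition: L_total = 10·log₁₀(Σ 10^(L_i/10)).
Σ 10^(L/10) = 10^(103.9/10) + 10^(79.2/10) + 10^(73.1/10) = 2.465e+10.
L_total = 10·log₁₀(2.465e+10) = 103.92 dB(A).

103.9 dB(A)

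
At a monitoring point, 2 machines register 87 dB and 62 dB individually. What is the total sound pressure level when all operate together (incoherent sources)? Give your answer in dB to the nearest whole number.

For uncorrelated sources the intensities add, so convert each level to linear form, sum, and take 10·log₁₀ of the total.
Σ 10^(L/10) = 10^(87/10) + 10^(62/10) = 5.028e+08.
L_total = 10·log₁₀(5.028e+08) = 87.01 dB.

87 dB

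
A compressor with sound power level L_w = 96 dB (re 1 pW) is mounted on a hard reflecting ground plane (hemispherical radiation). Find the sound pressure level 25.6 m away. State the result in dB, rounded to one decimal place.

59.9 dB

L_p = L_w − 10·log₁₀(2π·r²) with r = 25.6 m.
2π·r² = 4118 m², 10·log₁₀ of that is 36.147 dB.
L_p = 96 − 36.147 = 59.85 dB.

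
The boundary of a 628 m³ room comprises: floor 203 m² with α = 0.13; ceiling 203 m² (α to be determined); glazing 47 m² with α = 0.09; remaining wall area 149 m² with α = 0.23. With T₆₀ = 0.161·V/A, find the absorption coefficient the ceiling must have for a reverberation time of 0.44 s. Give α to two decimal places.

From T₆₀ = 0.161·V/A, the target T₆₀ = 0.44 s needs A = 0.161·628/0.44 = 229.79 m².
Absorption from the other surfaces = 203·0.13 + 47·0.09 + 149·0.23 = 64.89 m², so the ceiling must supply 164.90 m² over 203 m².
α = 164.90/203 = 0.812.

0.81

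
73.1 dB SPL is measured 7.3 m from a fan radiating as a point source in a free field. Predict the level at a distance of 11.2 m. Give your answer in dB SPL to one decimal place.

Point-source attenuation: ΔL = 20·log₁₀(r₂/r₁) = 20·log₁₀(11.2/7.3) = 3.718 dB.
L₂ = 73.1 − 20·log₁₀(11.2/7.3) = 73.1 − 3.718 = 69.38 dB SPL.

69.4 dB SPL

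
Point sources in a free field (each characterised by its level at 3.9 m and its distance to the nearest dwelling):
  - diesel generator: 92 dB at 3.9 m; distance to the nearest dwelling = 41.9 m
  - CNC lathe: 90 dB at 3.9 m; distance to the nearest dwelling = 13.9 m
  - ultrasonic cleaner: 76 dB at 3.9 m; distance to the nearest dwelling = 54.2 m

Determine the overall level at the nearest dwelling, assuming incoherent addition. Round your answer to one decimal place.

79.7 dB

Apply inverse-square spreading to bring every level to the receiver, then sum 10^(L/10).
diesel generator: 92 − 20·log₁₀(41.9/3.9) = 92 − 20.62 = 71.38 dB.
CNC lathe: 90 − 20·log₁₀(13.9/3.9) = 90 − 11.04 = 78.96 dB.
ultrasonic cleaner: 76 − 20·log₁₀(54.2/3.9) = 76 − 22.86 = 53.14 dB.
Σ 10^(L/10) = 9.266e+07 → L_total = 10·log₁₀(9.266e+07) = 79.67 dB.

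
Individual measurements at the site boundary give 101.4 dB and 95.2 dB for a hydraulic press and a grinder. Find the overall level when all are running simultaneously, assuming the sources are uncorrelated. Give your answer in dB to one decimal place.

For uncorrelated sources the intensities add, so convert each level to linear form, sum, and take 10·log₁₀ of the total.
Σ 10^(L/10) = 10^(101.4/10) + 10^(95.2/10) = 1.712e+10.
L_total = 10·log₁₀(1.712e+10) = 102.33 dB.

102.3 dB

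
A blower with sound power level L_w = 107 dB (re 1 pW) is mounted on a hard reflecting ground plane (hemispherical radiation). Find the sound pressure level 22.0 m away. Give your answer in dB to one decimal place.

72.2 dB

The power spreads over a hemisphere of area 2π·r², so L_p = L_w − 10·log₁₀(2π·r²).
2π·r² = 3041 m², 10·log₁₀ of that is 34.830 dB.
L_p = 107 − 34.830 = 72.17 dB.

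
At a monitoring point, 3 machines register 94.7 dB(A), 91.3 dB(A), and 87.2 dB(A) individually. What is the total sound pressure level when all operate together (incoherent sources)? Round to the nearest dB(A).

97 dB(A)

Incoherent sources combine by intensity addition: L_total = 10·log₁₀(Σ 10^(L_i/10)).
Σ 10^(L/10) = 10^(94.7/10) + 10^(91.3/10) + 10^(87.2/10) = 4.825e+09.
L_total = 10·log₁₀(4.825e+09) = 96.83 dB(A).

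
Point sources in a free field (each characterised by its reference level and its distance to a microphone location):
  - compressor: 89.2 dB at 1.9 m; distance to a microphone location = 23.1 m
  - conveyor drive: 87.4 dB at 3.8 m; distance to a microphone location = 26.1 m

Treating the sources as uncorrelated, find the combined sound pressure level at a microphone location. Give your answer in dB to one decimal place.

72.4 dB

First find each source's level at the receiver (point-source: −20·log₁₀(r/r_ref)), then combine on an intensity basis.
compressor: 89.2 − 20·log₁₀(23.1/1.9) = 89.2 − 21.70 = 67.50 dB.
conveyor drive: 87.4 − 20·log₁₀(26.1/3.8) = 87.4 − 16.74 = 70.66 dB.
Σ 10^(L/10) = 1.728e+07 → L_total = 10·log₁₀(1.728e+07) = 72.37 dB.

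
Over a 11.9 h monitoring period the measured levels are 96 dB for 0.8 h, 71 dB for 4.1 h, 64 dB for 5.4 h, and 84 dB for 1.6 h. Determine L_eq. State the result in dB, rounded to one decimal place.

L_eq = 10·log₁₀[(1/T)·Σ tᵢ·10^(Lᵢ/10)] with T = 11.9 h.
Σ tᵢ·10^(Lᵢ/10) = 0.8·10^(96/10) + 4.1·10^(71/10) + 5.4·10^(64/10) + 1.6·10^(84/10) = 3.652e+09.
L_eq = 10·log₁₀(3.652e+09/11.9) = 84.87 dB.

84.9 dB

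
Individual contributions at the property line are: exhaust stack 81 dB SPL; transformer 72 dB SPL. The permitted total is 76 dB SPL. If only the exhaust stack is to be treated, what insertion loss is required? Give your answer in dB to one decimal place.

7.2 dB

Fixed contribution from the other source: Σ 10^(L/10) = 10^(72/10) = 1.585e+07 (72.00 dB SPL).
The limit corresponds to 10^(76/10) = 3.981e+07; subtracting the fixed part leaves 2.396e+07 for the exhaust stack, i.e. 73.80 dB SPL.
Required insertion loss = 81 − 73.80 = 7.20 dB.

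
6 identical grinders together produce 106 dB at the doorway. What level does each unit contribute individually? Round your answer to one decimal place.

For N identical incoherent sources L_total = L₁ + 10·log₁₀ N, so L₁ = 106 − 10·log₁₀(6) = 106 − 7.782.

98.2 dB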